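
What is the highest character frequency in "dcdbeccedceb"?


Input: dcdbeccedceb
Character counts:
  'b': 2
  'c': 4
  'd': 3
  'e': 3
Maximum frequency: 4

4


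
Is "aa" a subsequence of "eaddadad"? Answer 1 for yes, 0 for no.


Check if "aa" is a subsequence of "eaddadad"
Greedy scan:
  Position 0 ('e'): no match needed
  Position 1 ('a'): matches sub[0] = 'a'
  Position 2 ('d'): no match needed
  Position 3 ('d'): no match needed
  Position 4 ('a'): matches sub[1] = 'a'
  Position 5 ('d'): no match needed
  Position 6 ('a'): no match needed
  Position 7 ('d'): no match needed
All 2 characters matched => is a subsequence

1


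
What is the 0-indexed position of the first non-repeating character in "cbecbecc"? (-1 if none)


Input: cbecbecc
Character frequencies:
  'b': 2
  'c': 4
  'e': 2
Scanning left to right for freq == 1:
  Position 0 ('c'): freq=4, skip
  Position 1 ('b'): freq=2, skip
  Position 2 ('e'): freq=2, skip
  Position 3 ('c'): freq=4, skip
  Position 4 ('b'): freq=2, skip
  Position 5 ('e'): freq=2, skip
  Position 6 ('c'): freq=4, skip
  Position 7 ('c'): freq=4, skip
  No unique character found => answer = -1

-1


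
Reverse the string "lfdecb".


Input: lfdecb
Reading characters right to left:
  Position 5: 'b'
  Position 4: 'c'
  Position 3: 'e'
  Position 2: 'd'
  Position 1: 'f'
  Position 0: 'l'
Reversed: bcedfl

bcedfl


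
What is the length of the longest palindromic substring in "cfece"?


Input: "cfece"
Checking substrings for palindromes:
  [2:5] "ece" (len 3) => palindrome
Longest palindromic substring: "ece" with length 3

3


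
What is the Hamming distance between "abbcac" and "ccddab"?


Comparing "abbcac" and "ccddab" position by position:
  Position 0: 'a' vs 'c' => differ
  Position 1: 'b' vs 'c' => differ
  Position 2: 'b' vs 'd' => differ
  Position 3: 'c' vs 'd' => differ
  Position 4: 'a' vs 'a' => same
  Position 5: 'c' vs 'b' => differ
Total differences (Hamming distance): 5

5


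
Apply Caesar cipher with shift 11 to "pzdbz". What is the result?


Caesar cipher: shift "pzdbz" by 11
  'p' (pos 15) + 11 = pos 0 = 'a'
  'z' (pos 25) + 11 = pos 10 = 'k'
  'd' (pos 3) + 11 = pos 14 = 'o'
  'b' (pos 1) + 11 = pos 12 = 'm'
  'z' (pos 25) + 11 = pos 10 = 'k'
Result: akomk

akomk


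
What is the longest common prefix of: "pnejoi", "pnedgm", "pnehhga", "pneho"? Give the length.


Words: pnejoi, pnedgm, pnehhga, pneho
  Position 0: all 'p' => match
  Position 1: all 'n' => match
  Position 2: all 'e' => match
  Position 3: ('j', 'd', 'h', 'h') => mismatch, stop
LCP = "pne" (length 3)

3


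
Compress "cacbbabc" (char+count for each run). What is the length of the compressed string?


Input: cacbbabc
Runs:
  'c' x 1 => "c1"
  'a' x 1 => "a1"
  'c' x 1 => "c1"
  'b' x 2 => "b2"
  'a' x 1 => "a1"
  'b' x 1 => "b1"
  'c' x 1 => "c1"
Compressed: "c1a1c1b2a1b1c1"
Compressed length: 14

14


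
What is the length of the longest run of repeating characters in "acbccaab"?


Input: "acbccaab"
Scanning for longest run:
  Position 1 ('c'): new char, reset run to 1
  Position 2 ('b'): new char, reset run to 1
  Position 3 ('c'): new char, reset run to 1
  Position 4 ('c'): continues run of 'c', length=2
  Position 5 ('a'): new char, reset run to 1
  Position 6 ('a'): continues run of 'a', length=2
  Position 7 ('b'): new char, reset run to 1
Longest run: 'c' with length 2

2


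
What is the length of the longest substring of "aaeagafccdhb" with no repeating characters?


Input: "aaeagafccdhb"
Sliding window (track last position of each char):
  Position 0 ('a'): window [0,0] length 1 -- new best
  Position 1 ('a'): repeat (last at 0), move window start to 1
  Position 1 ('a'): window [1,1] length 1
  Position 2 ('e'): window [1,2] length 2 -- new best
  Position 3 ('a'): repeat (last at 1), move window start to 2
  Position 3 ('a'): window [2,3] length 2
  Position 4 ('g'): window [2,4] length 3 -- new best
  Position 5 ('a'): repeat (last at 3), move window start to 4
  Position 5 ('a'): window [4,5] length 2
  Position 6 ('f'): window [4,6] length 3
  Position 7 ('c'): window [4,7] length 4 -- new best
  Position 8 ('c'): repeat (last at 7), move window start to 8
  Position 8 ('c'): window [8,8] length 1
  Position 9 ('d'): window [8,9] length 2
  Position 10 ('h'): window [8,10] length 3
  Position 11 ('b'): window [8,11] length 4
Longest substring with no repeats: "gafc" with length 4

4


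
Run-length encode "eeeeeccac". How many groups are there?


Input: eeeeeccac
Scanning for consecutive runs:
  Group 1: 'e' x 5 (positions 0-4)
  Group 2: 'c' x 2 (positions 5-6)
  Group 3: 'a' x 1 (positions 7-7)
  Group 4: 'c' x 1 (positions 8-8)
Total groups: 4

4


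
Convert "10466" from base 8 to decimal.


Input: "10466" in base 8
Positional expansion:
  Digit '1' (value 1) x 8^4 = 4096
  Digit '0' (value 0) x 8^3 = 0
  Digit '4' (value 4) x 8^2 = 256
  Digit '6' (value 6) x 8^1 = 48
  Digit '6' (value 6) x 8^0 = 6
Sum = 4406

4406


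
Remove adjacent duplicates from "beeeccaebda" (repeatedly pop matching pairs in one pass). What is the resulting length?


Input: beeeccaebda
Stack-based adjacent duplicate removal:
  Read 'b': push. Stack: b
  Read 'e': push. Stack: be
  Read 'e': matches stack top 'e' => pop. Stack: b
  Read 'e': push. Stack: be
  Read 'c': push. Stack: bec
  Read 'c': matches stack top 'c' => pop. Stack: be
  Read 'a': push. Stack: bea
  Read 'e': push. Stack: beae
  Read 'b': push. Stack: beaeb
  Read 'd': push. Stack: beaebd
  Read 'a': push. Stack: beaebda
Final stack: "beaebda" (length 7)

7


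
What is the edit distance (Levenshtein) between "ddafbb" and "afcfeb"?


Computing edit distance: "ddafbb" -> "afcfeb"
DP table:
           a    f    c    f    e    b
      0    1    2    3    4    5    6
  d   1    1    2    3    4    5    6
  d   2    2    2    3    4    5    6
  a   3    2    3    3    4    5    6
  f   4    3    2    3    3    4    5
  b   5    4    3    3    4    4    4
  b   6    5    4    4    4    5    4
Edit distance = dp[6][6] = 4

4


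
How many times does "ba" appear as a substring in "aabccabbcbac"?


Searching for "ba" in "aabccabbcbac"
Scanning each position:
  Position 0: "aa" => no
  Position 1: "ab" => no
  Position 2: "bc" => no
  Position 3: "cc" => no
  Position 4: "ca" => no
  Position 5: "ab" => no
  Position 6: "bb" => no
  Position 7: "bc" => no
  Position 8: "cb" => no
  Position 9: "ba" => MATCH
  Position 10: "ac" => no
Total occurrences: 1

1


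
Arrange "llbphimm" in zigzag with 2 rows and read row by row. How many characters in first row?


Zigzag "llbphimm" into 2 rows:
Placing characters:
  'l' => row 0
  'l' => row 1
  'b' => row 0
  'p' => row 1
  'h' => row 0
  'i' => row 1
  'm' => row 0
  'm' => row 1
Rows:
  Row 0: "lbhm"
  Row 1: "lpim"
First row length: 4

4


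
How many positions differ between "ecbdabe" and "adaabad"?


Comparing "ecbdabe" and "adaabad" position by position:
  Position 0: 'e' vs 'a' => DIFFER
  Position 1: 'c' vs 'd' => DIFFER
  Position 2: 'b' vs 'a' => DIFFER
  Position 3: 'd' vs 'a' => DIFFER
  Position 4: 'a' vs 'b' => DIFFER
  Position 5: 'b' vs 'a' => DIFFER
  Position 6: 'e' vs 'd' => DIFFER
Positions that differ: 7

7


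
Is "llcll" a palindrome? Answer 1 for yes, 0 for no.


Input: llcll
Reversed: llcll
  Compare pos 0 ('l') with pos 4 ('l'): match
  Compare pos 1 ('l') with pos 3 ('l'): match
Result: palindrome

1


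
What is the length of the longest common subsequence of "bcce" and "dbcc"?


LCS of "bcce" and "dbcc"
DP table:
           d    b    c    c
      0    0    0    0    0
  b   0    0    1    1    1
  c   0    0    1    2    2
  c   0    0    1    2    3
  e   0    0    1    2    3
LCS length = dp[4][4] = 3

3


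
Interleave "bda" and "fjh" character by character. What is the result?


Interleaving "bda" and "fjh":
  Position 0: 'b' from first, 'f' from second => "bf"
  Position 1: 'd' from first, 'j' from second => "dj"
  Position 2: 'a' from first, 'h' from second => "ah"
Result: bfdjah

bfdjah


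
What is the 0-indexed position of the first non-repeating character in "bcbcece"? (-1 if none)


Input: bcbcece
Character frequencies:
  'b': 2
  'c': 3
  'e': 2
Scanning left to right for freq == 1:
  Position 0 ('b'): freq=2, skip
  Position 1 ('c'): freq=3, skip
  Position 2 ('b'): freq=2, skip
  Position 3 ('c'): freq=3, skip
  Position 4 ('e'): freq=2, skip
  Position 5 ('c'): freq=3, skip
  Position 6 ('e'): freq=2, skip
  No unique character found => answer = -1

-1


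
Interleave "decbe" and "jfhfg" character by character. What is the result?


Interleaving "decbe" and "jfhfg":
  Position 0: 'd' from first, 'j' from second => "dj"
  Position 1: 'e' from first, 'f' from second => "ef"
  Position 2: 'c' from first, 'h' from second => "ch"
  Position 3: 'b' from first, 'f' from second => "bf"
  Position 4: 'e' from first, 'g' from second => "eg"
Result: djefchbfeg

djefchbfeg


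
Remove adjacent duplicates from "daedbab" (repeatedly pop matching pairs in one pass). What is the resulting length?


Input: daedbab
Stack-based adjacent duplicate removal:
  Read 'd': push. Stack: d
  Read 'a': push. Stack: da
  Read 'e': push. Stack: dae
  Read 'd': push. Stack: daed
  Read 'b': push. Stack: daedb
  Read 'a': push. Stack: daedba
  Read 'b': push. Stack: daedbab
Final stack: "daedbab" (length 7)

7


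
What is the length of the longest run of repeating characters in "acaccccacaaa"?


Input: "acaccccacaaa"
Scanning for longest run:
  Position 1 ('c'): new char, reset run to 1
  Position 2 ('a'): new char, reset run to 1
  Position 3 ('c'): new char, reset run to 1
  Position 4 ('c'): continues run of 'c', length=2
  Position 5 ('c'): continues run of 'c', length=3
  Position 6 ('c'): continues run of 'c', length=4
  Position 7 ('a'): new char, reset run to 1
  Position 8 ('c'): new char, reset run to 1
  Position 9 ('a'): new char, reset run to 1
  Position 10 ('a'): continues run of 'a', length=2
  Position 11 ('a'): continues run of 'a', length=3
Longest run: 'c' with length 4

4


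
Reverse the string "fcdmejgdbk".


Input: fcdmejgdbk
Reading characters right to left:
  Position 9: 'k'
  Position 8: 'b'
  Position 7: 'd'
  Position 6: 'g'
  Position 5: 'j'
  Position 4: 'e'
  Position 3: 'm'
  Position 2: 'd'
  Position 1: 'c'
  Position 0: 'f'
Reversed: kbdgjemdcf

kbdgjemdcf


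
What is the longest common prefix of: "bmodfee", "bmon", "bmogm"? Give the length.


Words: bmodfee, bmon, bmogm
  Position 0: all 'b' => match
  Position 1: all 'm' => match
  Position 2: all 'o' => match
  Position 3: ('d', 'n', 'g') => mismatch, stop
LCP = "bmo" (length 3)

3


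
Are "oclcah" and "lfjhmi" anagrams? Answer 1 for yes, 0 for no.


Strings: "oclcah", "lfjhmi"
Sorted first:  acchlo
Sorted second: fhijlm
Differ at position 0: 'a' vs 'f' => not anagrams

0


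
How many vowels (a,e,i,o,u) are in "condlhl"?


Input: condlhl
Checking each character:
  'c' at position 0: consonant
  'o' at position 1: vowel (running total: 1)
  'n' at position 2: consonant
  'd' at position 3: consonant
  'l' at position 4: consonant
  'h' at position 5: consonant
  'l' at position 6: consonant
Total vowels: 1

1


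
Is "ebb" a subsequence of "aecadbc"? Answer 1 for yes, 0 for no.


Check if "ebb" is a subsequence of "aecadbc"
Greedy scan:
  Position 0 ('a'): no match needed
  Position 1 ('e'): matches sub[0] = 'e'
  Position 2 ('c'): no match needed
  Position 3 ('a'): no match needed
  Position 4 ('d'): no match needed
  Position 5 ('b'): matches sub[1] = 'b'
  Position 6 ('c'): no match needed
Only matched 2/3 characters => not a subsequence

0


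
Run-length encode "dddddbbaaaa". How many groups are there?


Input: dddddbbaaaa
Scanning for consecutive runs:
  Group 1: 'd' x 5 (positions 0-4)
  Group 2: 'b' x 2 (positions 5-6)
  Group 3: 'a' x 4 (positions 7-10)
Total groups: 3

3


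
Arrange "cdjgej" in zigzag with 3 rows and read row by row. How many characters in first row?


Zigzag "cdjgej" into 3 rows:
Placing characters:
  'c' => row 0
  'd' => row 1
  'j' => row 2
  'g' => row 1
  'e' => row 0
  'j' => row 1
Rows:
  Row 0: "ce"
  Row 1: "dgj"
  Row 2: "j"
First row length: 2

2


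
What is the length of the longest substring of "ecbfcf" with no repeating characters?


Input: "ecbfcf"
Sliding window (track last position of each char):
  Position 0 ('e'): window [0,0] length 1 -- new best
  Position 1 ('c'): window [0,1] length 2 -- new best
  Position 2 ('b'): window [0,2] length 3 -- new best
  Position 3 ('f'): window [0,3] length 4 -- new best
  Position 4 ('c'): repeat (last at 1), move window start to 2
  Position 4 ('c'): window [2,4] length 3
  Position 5 ('f'): repeat (last at 3), move window start to 4
  Position 5 ('f'): window [4,5] length 2
Longest substring with no repeats: "ecbf" with length 4

4


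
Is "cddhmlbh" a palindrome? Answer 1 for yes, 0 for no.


Input: cddhmlbh
Reversed: hblmhddc
  Compare pos 0 ('c') with pos 7 ('h'): MISMATCH
  Compare pos 1 ('d') with pos 6 ('b'): MISMATCH
  Compare pos 2 ('d') with pos 5 ('l'): MISMATCH
  Compare pos 3 ('h') with pos 4 ('m'): MISMATCH
Result: not a palindrome

0


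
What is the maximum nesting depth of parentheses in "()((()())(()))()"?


Input: "()((()())(()))()"
Tracking depth:
  Position 0 '(': depth becomes 1
  Position 1 ')': depth becomes 0
  Position 2 '(': depth becomes 1
  Position 3 '(': depth becomes 2
  Position 4 '(': depth becomes 3
  Position 5 ')': depth becomes 2
  Position 6 '(': depth becomes 3
  Position 7 ')': depth becomes 2
  Position 8 ')': depth becomes 1
  Position 9 '(': depth becomes 2
  Position 10 '(': depth becomes 3
  Position 11 ')': depth becomes 2
  Position 12 ')': depth becomes 1
  Position 13 ')': depth becomes 0
  Position 14 '(': depth becomes 1
  Position 15 ')': depth becomes 0
Maximum depth reached: 3

3


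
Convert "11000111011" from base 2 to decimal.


Input: "11000111011" in base 2
Positional expansion:
  Digit '1' (value 1) x 2^10 = 1024
  Digit '1' (value 1) x 2^9 = 512
  Digit '0' (value 0) x 2^8 = 0
  Digit '0' (value 0) x 2^7 = 0
  Digit '0' (value 0) x 2^6 = 0
  Digit '1' (value 1) x 2^5 = 32
  Digit '1' (value 1) x 2^4 = 16
  Digit '1' (value 1) x 2^3 = 8
  Digit '0' (value 0) x 2^2 = 0
  Digit '1' (value 1) x 2^1 = 2
  Digit '1' (value 1) x 2^0 = 1
Sum = 1595

1595


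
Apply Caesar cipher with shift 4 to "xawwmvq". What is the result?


Caesar cipher: shift "xawwmvq" by 4
  'x' (pos 23) + 4 = pos 1 = 'b'
  'a' (pos 0) + 4 = pos 4 = 'e'
  'w' (pos 22) + 4 = pos 0 = 'a'
  'w' (pos 22) + 4 = pos 0 = 'a'
  'm' (pos 12) + 4 = pos 16 = 'q'
  'v' (pos 21) + 4 = pos 25 = 'z'
  'q' (pos 16) + 4 = pos 20 = 'u'
Result: beaaqzu

beaaqzu


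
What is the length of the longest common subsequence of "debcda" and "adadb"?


LCS of "debcda" and "adadb"
DP table:
           a    d    a    d    b
      0    0    0    0    0    0
  d   0    0    1    1    1    1
  e   0    0    1    1    1    1
  b   0    0    1    1    1    2
  c   0    0    1    1    1    2
  d   0    0    1    1    2    2
  a   0    1    1    2    2    2
LCS length = dp[6][5] = 2

2


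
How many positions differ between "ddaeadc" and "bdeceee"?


Comparing "ddaeadc" and "bdeceee" position by position:
  Position 0: 'd' vs 'b' => DIFFER
  Position 1: 'd' vs 'd' => same
  Position 2: 'a' vs 'e' => DIFFER
  Position 3: 'e' vs 'c' => DIFFER
  Position 4: 'a' vs 'e' => DIFFER
  Position 5: 'd' vs 'e' => DIFFER
  Position 6: 'c' vs 'e' => DIFFER
Positions that differ: 6

6


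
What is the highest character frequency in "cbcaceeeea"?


Input: cbcaceeeea
Character counts:
  'a': 2
  'b': 1
  'c': 3
  'e': 4
Maximum frequency: 4

4


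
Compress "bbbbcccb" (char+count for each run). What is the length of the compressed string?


Input: bbbbcccb
Runs:
  'b' x 4 => "b4"
  'c' x 3 => "c3"
  'b' x 1 => "b1"
Compressed: "b4c3b1"
Compressed length: 6

6


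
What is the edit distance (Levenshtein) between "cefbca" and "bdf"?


Computing edit distance: "cefbca" -> "bdf"
DP table:
           b    d    f
      0    1    2    3
  c   1    1    2    3
  e   2    2    2    3
  f   3    3    3    2
  b   4    3    4    3
  c   5    4    4    4
  a   6    5    5    5
Edit distance = dp[6][3] = 5

5


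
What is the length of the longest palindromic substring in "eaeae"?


Input: "eaeae"
Checking substrings for palindromes:
  [0:5] "eaeae" (len 5) => palindrome
  [0:3] "eae" (len 3) => palindrome
  [1:4] "aea" (len 3) => palindrome
  [2:5] "eae" (len 3) => palindrome
Longest palindromic substring: "eaeae" with length 5

5


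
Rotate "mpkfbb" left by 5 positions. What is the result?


Input: "mpkfbb", rotate left by 5
First 5 characters: "mpkfb"
Remaining characters: "b"
Concatenate remaining + first: "b" + "mpkfb" = "bmpkfb"

bmpkfb


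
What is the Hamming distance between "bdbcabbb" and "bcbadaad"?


Comparing "bdbcabbb" and "bcbadaad" position by position:
  Position 0: 'b' vs 'b' => same
  Position 1: 'd' vs 'c' => differ
  Position 2: 'b' vs 'b' => same
  Position 3: 'c' vs 'a' => differ
  Position 4: 'a' vs 'd' => differ
  Position 5: 'b' vs 'a' => differ
  Position 6: 'b' vs 'a' => differ
  Position 7: 'b' vs 'd' => differ
Total differences (Hamming distance): 6

6


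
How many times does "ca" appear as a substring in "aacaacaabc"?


Searching for "ca" in "aacaacaabc"
Scanning each position:
  Position 0: "aa" => no
  Position 1: "ac" => no
  Position 2: "ca" => MATCH
  Position 3: "aa" => no
  Position 4: "ac" => no
  Position 5: "ca" => MATCH
  Position 6: "aa" => no
  Position 7: "ab" => no
  Position 8: "bc" => no
Total occurrences: 2

2


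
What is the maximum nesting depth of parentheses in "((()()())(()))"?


Input: "((()()())(()))"
Tracking depth:
  Position 0 '(': depth becomes 1
  Position 1 '(': depth becomes 2
  Position 2 '(': depth becomes 3
  Position 3 ')': depth becomes 2
  Position 4 '(': depth becomes 3
  Position 5 ')': depth becomes 2
  Position 6 '(': depth becomes 3
  Position 7 ')': depth becomes 2
  Position 8 ')': depth becomes 1
  Position 9 '(': depth becomes 2
  Position 10 '(': depth becomes 3
  Position 11 ')': depth becomes 2
  Position 12 ')': depth becomes 1
  Position 13 ')': depth becomes 0
Maximum depth reached: 3

3


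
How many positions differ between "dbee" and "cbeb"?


Comparing "dbee" and "cbeb" position by position:
  Position 0: 'd' vs 'c' => DIFFER
  Position 1: 'b' vs 'b' => same
  Position 2: 'e' vs 'e' => same
  Position 3: 'e' vs 'b' => DIFFER
Positions that differ: 2

2


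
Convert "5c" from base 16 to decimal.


Input: "5c" in base 16
Positional expansion:
  Digit '5' (value 5) x 16^1 = 80
  Digit 'c' (value 12) x 16^0 = 12
Sum = 92

92


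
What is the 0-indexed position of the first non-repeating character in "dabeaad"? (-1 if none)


Input: dabeaad
Character frequencies:
  'a': 3
  'b': 1
  'd': 2
  'e': 1
Scanning left to right for freq == 1:
  Position 0 ('d'): freq=2, skip
  Position 1 ('a'): freq=3, skip
  Position 2 ('b'): unique! => answer = 2

2


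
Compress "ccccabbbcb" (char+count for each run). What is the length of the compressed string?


Input: ccccabbbcb
Runs:
  'c' x 4 => "c4"
  'a' x 1 => "a1"
  'b' x 3 => "b3"
  'c' x 1 => "c1"
  'b' x 1 => "b1"
Compressed: "c4a1b3c1b1"
Compressed length: 10

10


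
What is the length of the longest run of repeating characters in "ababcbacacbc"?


Input: "ababcbacacbc"
Scanning for longest run:
  Position 1 ('b'): new char, reset run to 1
  Position 2 ('a'): new char, reset run to 1
  Position 3 ('b'): new char, reset run to 1
  Position 4 ('c'): new char, reset run to 1
  Position 5 ('b'): new char, reset run to 1
  Position 6 ('a'): new char, reset run to 1
  Position 7 ('c'): new char, reset run to 1
  Position 8 ('a'): new char, reset run to 1
  Position 9 ('c'): new char, reset run to 1
  Position 10 ('b'): new char, reset run to 1
  Position 11 ('c'): new char, reset run to 1
Longest run: 'a' with length 1

1


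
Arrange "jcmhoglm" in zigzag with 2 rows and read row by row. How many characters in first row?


Zigzag "jcmhoglm" into 2 rows:
Placing characters:
  'j' => row 0
  'c' => row 1
  'm' => row 0
  'h' => row 1
  'o' => row 0
  'g' => row 1
  'l' => row 0
  'm' => row 1
Rows:
  Row 0: "jmol"
  Row 1: "chgm"
First row length: 4

4


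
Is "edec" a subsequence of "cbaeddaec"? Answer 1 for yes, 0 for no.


Check if "edec" is a subsequence of "cbaeddaec"
Greedy scan:
  Position 0 ('c'): no match needed
  Position 1 ('b'): no match needed
  Position 2 ('a'): no match needed
  Position 3 ('e'): matches sub[0] = 'e'
  Position 4 ('d'): matches sub[1] = 'd'
  Position 5 ('d'): no match needed
  Position 6 ('a'): no match needed
  Position 7 ('e'): matches sub[2] = 'e'
  Position 8 ('c'): matches sub[3] = 'c'
All 4 characters matched => is a subsequence

1


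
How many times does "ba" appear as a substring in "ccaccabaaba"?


Searching for "ba" in "ccaccabaaba"
Scanning each position:
  Position 0: "cc" => no
  Position 1: "ca" => no
  Position 2: "ac" => no
  Position 3: "cc" => no
  Position 4: "ca" => no
  Position 5: "ab" => no
  Position 6: "ba" => MATCH
  Position 7: "aa" => no
  Position 8: "ab" => no
  Position 9: "ba" => MATCH
Total occurrences: 2

2


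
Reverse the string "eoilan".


Input: eoilan
Reading characters right to left:
  Position 5: 'n'
  Position 4: 'a'
  Position 3: 'l'
  Position 2: 'i'
  Position 1: 'o'
  Position 0: 'e'
Reversed: nalioe

nalioe


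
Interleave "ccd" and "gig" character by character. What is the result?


Interleaving "ccd" and "gig":
  Position 0: 'c' from first, 'g' from second => "cg"
  Position 1: 'c' from first, 'i' from second => "ci"
  Position 2: 'd' from first, 'g' from second => "dg"
Result: cgcidg

cgcidg


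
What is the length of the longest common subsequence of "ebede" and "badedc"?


LCS of "ebede" and "badedc"
DP table:
           b    a    d    e    d    c
      0    0    0    0    0    0    0
  e   0    0    0    0    1    1    1
  b   0    1    1    1    1    1    1
  e   0    1    1    1    2    2    2
  d   0    1    1    2    2    3    3
  e   0    1    1    2    3    3    3
LCS length = dp[5][6] = 3

3


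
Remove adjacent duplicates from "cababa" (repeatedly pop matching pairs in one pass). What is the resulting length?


Input: cababa
Stack-based adjacent duplicate removal:
  Read 'c': push. Stack: c
  Read 'a': push. Stack: ca
  Read 'b': push. Stack: cab
  Read 'a': push. Stack: caba
  Read 'b': push. Stack: cabab
  Read 'a': push. Stack: cababa
Final stack: "cababa" (length 6)

6


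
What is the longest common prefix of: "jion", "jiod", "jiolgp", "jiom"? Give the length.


Words: jion, jiod, jiolgp, jiom
  Position 0: all 'j' => match
  Position 1: all 'i' => match
  Position 2: all 'o' => match
  Position 3: ('n', 'd', 'l', 'm') => mismatch, stop
LCP = "jio" (length 3)

3


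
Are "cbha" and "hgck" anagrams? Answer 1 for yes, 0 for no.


Strings: "cbha", "hgck"
Sorted first:  abch
Sorted second: cghk
Differ at position 0: 'a' vs 'c' => not anagrams

0


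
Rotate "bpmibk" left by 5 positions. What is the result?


Input: "bpmibk", rotate left by 5
First 5 characters: "bpmib"
Remaining characters: "k"
Concatenate remaining + first: "k" + "bpmib" = "kbpmib"

kbpmib


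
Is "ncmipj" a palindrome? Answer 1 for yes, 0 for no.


Input: ncmipj
Reversed: jpimcn
  Compare pos 0 ('n') with pos 5 ('j'): MISMATCH
  Compare pos 1 ('c') with pos 4 ('p'): MISMATCH
  Compare pos 2 ('m') with pos 3 ('i'): MISMATCH
Result: not a palindrome

0


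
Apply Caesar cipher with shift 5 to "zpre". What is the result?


Caesar cipher: shift "zpre" by 5
  'z' (pos 25) + 5 = pos 4 = 'e'
  'p' (pos 15) + 5 = pos 20 = 'u'
  'r' (pos 17) + 5 = pos 22 = 'w'
  'e' (pos 4) + 5 = pos 9 = 'j'
Result: euwj

euwj


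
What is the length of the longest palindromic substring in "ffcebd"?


Input: "ffcebd"
Checking substrings for palindromes:
  [0:2] "ff" (len 2) => palindrome
Longest palindromic substring: "ff" with length 2

2


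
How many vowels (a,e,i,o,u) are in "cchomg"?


Input: cchomg
Checking each character:
  'c' at position 0: consonant
  'c' at position 1: consonant
  'h' at position 2: consonant
  'o' at position 3: vowel (running total: 1)
  'm' at position 4: consonant
  'g' at position 5: consonant
Total vowels: 1

1


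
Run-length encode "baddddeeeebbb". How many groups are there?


Input: baddddeeeebbb
Scanning for consecutive runs:
  Group 1: 'b' x 1 (positions 0-0)
  Group 2: 'a' x 1 (positions 1-1)
  Group 3: 'd' x 4 (positions 2-5)
  Group 4: 'e' x 4 (positions 6-9)
  Group 5: 'b' x 3 (positions 10-12)
Total groups: 5

5


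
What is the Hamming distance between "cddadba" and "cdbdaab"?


Comparing "cddadba" and "cdbdaab" position by position:
  Position 0: 'c' vs 'c' => same
  Position 1: 'd' vs 'd' => same
  Position 2: 'd' vs 'b' => differ
  Position 3: 'a' vs 'd' => differ
  Position 4: 'd' vs 'a' => differ
  Position 5: 'b' vs 'a' => differ
  Position 6: 'a' vs 'b' => differ
Total differences (Hamming distance): 5

5


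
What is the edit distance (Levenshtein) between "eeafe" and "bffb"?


Computing edit distance: "eeafe" -> "bffb"
DP table:
           b    f    f    b
      0    1    2    3    4
  e   1    1    2    3    4
  e   2    2    2    3    4
  a   3    3    3    3    4
  f   4    4    3    3    4
  e   5    5    4    4    4
Edit distance = dp[5][4] = 4

4


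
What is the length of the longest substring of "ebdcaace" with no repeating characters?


Input: "ebdcaace"
Sliding window (track last position of each char):
  Position 0 ('e'): window [0,0] length 1 -- new best
  Position 1 ('b'): window [0,1] length 2 -- new best
  Position 2 ('d'): window [0,2] length 3 -- new best
  Position 3 ('c'): window [0,3] length 4 -- new best
  Position 4 ('a'): window [0,4] length 5 -- new best
  Position 5 ('a'): repeat (last at 4), move window start to 5
  Position 5 ('a'): window [5,5] length 1
  Position 6 ('c'): window [5,6] length 2
  Position 7 ('e'): window [5,7] length 3
Longest substring with no repeats: "ebdca" with length 5

5


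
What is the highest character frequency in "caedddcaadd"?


Input: caedddcaadd
Character counts:
  'a': 3
  'c': 2
  'd': 5
  'e': 1
Maximum frequency: 5

5


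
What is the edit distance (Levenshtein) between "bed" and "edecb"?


Computing edit distance: "bed" -> "edecb"
DP table:
           e    d    e    c    b
      0    1    2    3    4    5
  b   1    1    2    3    4    4
  e   2    1    2    2    3    4
  d   3    2    1    2    3    4
Edit distance = dp[3][5] = 4

4


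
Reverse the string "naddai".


Input: naddai
Reading characters right to left:
  Position 5: 'i'
  Position 4: 'a'
  Position 3: 'd'
  Position 2: 'd'
  Position 1: 'a'
  Position 0: 'n'
Reversed: iaddan

iaddan


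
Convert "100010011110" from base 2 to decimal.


Input: "100010011110" in base 2
Positional expansion:
  Digit '1' (value 1) x 2^11 = 2048
  Digit '0' (value 0) x 2^10 = 0
  Digit '0' (value 0) x 2^9 = 0
  Digit '0' (value 0) x 2^8 = 0
  Digit '1' (value 1) x 2^7 = 128
  Digit '0' (value 0) x 2^6 = 0
  Digit '0' (value 0) x 2^5 = 0
  Digit '1' (value 1) x 2^4 = 16
  Digit '1' (value 1) x 2^3 = 8
  Digit '1' (value 1) x 2^2 = 4
  Digit '1' (value 1) x 2^1 = 2
  Digit '0' (value 0) x 2^0 = 0
Sum = 2206

2206


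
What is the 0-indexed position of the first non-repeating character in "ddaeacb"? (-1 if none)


Input: ddaeacb
Character frequencies:
  'a': 2
  'b': 1
  'c': 1
  'd': 2
  'e': 1
Scanning left to right for freq == 1:
  Position 0 ('d'): freq=2, skip
  Position 1 ('d'): freq=2, skip
  Position 2 ('a'): freq=2, skip
  Position 3 ('e'): unique! => answer = 3

3


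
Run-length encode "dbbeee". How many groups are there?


Input: dbbeee
Scanning for consecutive runs:
  Group 1: 'd' x 1 (positions 0-0)
  Group 2: 'b' x 2 (positions 1-2)
  Group 3: 'e' x 3 (positions 3-5)
Total groups: 3

3


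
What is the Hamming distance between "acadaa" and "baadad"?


Comparing "acadaa" and "baadad" position by position:
  Position 0: 'a' vs 'b' => differ
  Position 1: 'c' vs 'a' => differ
  Position 2: 'a' vs 'a' => same
  Position 3: 'd' vs 'd' => same
  Position 4: 'a' vs 'a' => same
  Position 5: 'a' vs 'd' => differ
Total differences (Hamming distance): 3

3


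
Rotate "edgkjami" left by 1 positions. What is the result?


Input: "edgkjami", rotate left by 1
First 1 characters: "e"
Remaining characters: "dgkjami"
Concatenate remaining + first: "dgkjami" + "e" = "dgkjamie"

dgkjamie


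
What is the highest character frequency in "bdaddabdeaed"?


Input: bdaddabdeaed
Character counts:
  'a': 3
  'b': 2
  'd': 5
  'e': 2
Maximum frequency: 5

5


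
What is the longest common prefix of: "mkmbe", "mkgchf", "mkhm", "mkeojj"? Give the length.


Words: mkmbe, mkgchf, mkhm, mkeojj
  Position 0: all 'm' => match
  Position 1: all 'k' => match
  Position 2: ('m', 'g', 'h', 'e') => mismatch, stop
LCP = "mk" (length 2)

2


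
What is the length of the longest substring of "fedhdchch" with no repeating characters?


Input: "fedhdchch"
Sliding window (track last position of each char):
  Position 0 ('f'): window [0,0] length 1 -- new best
  Position 1 ('e'): window [0,1] length 2 -- new best
  Position 2 ('d'): window [0,2] length 3 -- new best
  Position 3 ('h'): window [0,3] length 4 -- new best
  Position 4 ('d'): repeat (last at 2), move window start to 3
  Position 4 ('d'): window [3,4] length 2
  Position 5 ('c'): window [3,5] length 3
  Position 6 ('h'): repeat (last at 3), move window start to 4
  Position 6 ('h'): window [4,6] length 3
  Position 7 ('c'): repeat (last at 5), move window start to 6
  Position 7 ('c'): window [6,7] length 2
  Position 8 ('h'): repeat (last at 6), move window start to 7
  Position 8 ('h'): window [7,8] length 2
Longest substring with no repeats: "fedh" with length 4

4


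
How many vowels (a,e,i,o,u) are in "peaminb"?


Input: peaminb
Checking each character:
  'p' at position 0: consonant
  'e' at position 1: vowel (running total: 1)
  'a' at position 2: vowel (running total: 2)
  'm' at position 3: consonant
  'i' at position 4: vowel (running total: 3)
  'n' at position 5: consonant
  'b' at position 6: consonant
Total vowels: 3

3


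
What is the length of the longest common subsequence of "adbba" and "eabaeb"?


LCS of "adbba" and "eabaeb"
DP table:
           e    a    b    a    e    b
      0    0    0    0    0    0    0
  a   0    0    1    1    1    1    1
  d   0    0    1    1    1    1    1
  b   0    0    1    2    2    2    2
  b   0    0    1    2    2    2    3
  a   0    0    1    2    3    3    3
LCS length = dp[5][6] = 3

3


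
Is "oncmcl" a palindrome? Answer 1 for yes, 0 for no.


Input: oncmcl
Reversed: lcmcno
  Compare pos 0 ('o') with pos 5 ('l'): MISMATCH
  Compare pos 1 ('n') with pos 4 ('c'): MISMATCH
  Compare pos 2 ('c') with pos 3 ('m'): MISMATCH
Result: not a palindrome

0


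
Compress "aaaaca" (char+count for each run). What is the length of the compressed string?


Input: aaaaca
Runs:
  'a' x 4 => "a4"
  'c' x 1 => "c1"
  'a' x 1 => "a1"
Compressed: "a4c1a1"
Compressed length: 6

6


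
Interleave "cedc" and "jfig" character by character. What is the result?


Interleaving "cedc" and "jfig":
  Position 0: 'c' from first, 'j' from second => "cj"
  Position 1: 'e' from first, 'f' from second => "ef"
  Position 2: 'd' from first, 'i' from second => "di"
  Position 3: 'c' from first, 'g' from second => "cg"
Result: cjefdicg

cjefdicg


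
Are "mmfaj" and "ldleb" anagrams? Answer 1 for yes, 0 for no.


Strings: "mmfaj", "ldleb"
Sorted first:  afjmm
Sorted second: bdell
Differ at position 0: 'a' vs 'b' => not anagrams

0


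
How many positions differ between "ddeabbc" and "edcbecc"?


Comparing "ddeabbc" and "edcbecc" position by position:
  Position 0: 'd' vs 'e' => DIFFER
  Position 1: 'd' vs 'd' => same
  Position 2: 'e' vs 'c' => DIFFER
  Position 3: 'a' vs 'b' => DIFFER
  Position 4: 'b' vs 'e' => DIFFER
  Position 5: 'b' vs 'c' => DIFFER
  Position 6: 'c' vs 'c' => same
Positions that differ: 5

5


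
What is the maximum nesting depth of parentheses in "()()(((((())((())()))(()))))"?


Input: "()()(((((())((())()))(()))))"
Tracking depth:
  Position 0 '(': depth becomes 1
  Position 1 ')': depth becomes 0
  Position 2 '(': depth becomes 1
  Position 3 ')': depth becomes 0
  Position 4 '(': depth becomes 1
  Position 5 '(': depth becomes 2
  Position 6 '(': depth becomes 3
  Position 7 '(': depth becomes 4
  Position 8 '(': depth becomes 5
  Position 9 '(': depth becomes 6
  Position 10 ')': depth becomes 5
  Position 11 ')': depth becomes 4
  Position 12 '(': depth becomes 5
  Position 13 '(': depth becomes 6
  Position 14 '(': depth becomes 7
  Position 15 ')': depth becomes 6
  Position 16 ')': depth becomes 5
  Position 17 '(': depth becomes 6
  Position 18 ')': depth becomes 5
  Position 19 ')': depth becomes 4
  Position 20 ')': depth becomes 3
  Position 21 '(': depth becomes 4
  Position 22 '(': depth becomes 5
  Position 23 ')': depth becomes 4
  Position 24 ')': depth becomes 3
  Position 25 ')': depth becomes 2
  Position 26 ')': depth becomes 1
  Position 27 ')': depth becomes 0
Maximum depth reached: 7

7


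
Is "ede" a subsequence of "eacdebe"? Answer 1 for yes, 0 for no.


Check if "ede" is a subsequence of "eacdebe"
Greedy scan:
  Position 0 ('e'): matches sub[0] = 'e'
  Position 1 ('a'): no match needed
  Position 2 ('c'): no match needed
  Position 3 ('d'): matches sub[1] = 'd'
  Position 4 ('e'): matches sub[2] = 'e'
  Position 5 ('b'): no match needed
  Position 6 ('e'): no match needed
All 3 characters matched => is a subsequence

1


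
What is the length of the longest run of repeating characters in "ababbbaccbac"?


Input: "ababbbaccbac"
Scanning for longest run:
  Position 1 ('b'): new char, reset run to 1
  Position 2 ('a'): new char, reset run to 1
  Position 3 ('b'): new char, reset run to 1
  Position 4 ('b'): continues run of 'b', length=2
  Position 5 ('b'): continues run of 'b', length=3
  Position 6 ('a'): new char, reset run to 1
  Position 7 ('c'): new char, reset run to 1
  Position 8 ('c'): continues run of 'c', length=2
  Position 9 ('b'): new char, reset run to 1
  Position 10 ('a'): new char, reset run to 1
  Position 11 ('c'): new char, reset run to 1
Longest run: 'b' with length 3

3


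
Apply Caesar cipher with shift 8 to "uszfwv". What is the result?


Caesar cipher: shift "uszfwv" by 8
  'u' (pos 20) + 8 = pos 2 = 'c'
  's' (pos 18) + 8 = pos 0 = 'a'
  'z' (pos 25) + 8 = pos 7 = 'h'
  'f' (pos 5) + 8 = pos 13 = 'n'
  'w' (pos 22) + 8 = pos 4 = 'e'
  'v' (pos 21) + 8 = pos 3 = 'd'
Result: cahned

cahned


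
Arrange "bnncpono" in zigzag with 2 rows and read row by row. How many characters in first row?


Zigzag "bnncpono" into 2 rows:
Placing characters:
  'b' => row 0
  'n' => row 1
  'n' => row 0
  'c' => row 1
  'p' => row 0
  'o' => row 1
  'n' => row 0
  'o' => row 1
Rows:
  Row 0: "bnpn"
  Row 1: "ncoo"
First row length: 4

4


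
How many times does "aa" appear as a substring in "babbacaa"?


Searching for "aa" in "babbacaa"
Scanning each position:
  Position 0: "ba" => no
  Position 1: "ab" => no
  Position 2: "bb" => no
  Position 3: "ba" => no
  Position 4: "ac" => no
  Position 5: "ca" => no
  Position 6: "aa" => MATCH
Total occurrences: 1

1


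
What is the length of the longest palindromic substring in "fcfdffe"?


Input: "fcfdffe"
Checking substrings for palindromes:
  [0:3] "fcf" (len 3) => palindrome
  [2:5] "fdf" (len 3) => palindrome
  [4:6] "ff" (len 2) => palindrome
Longest palindromic substring: "fcf" with length 3

3


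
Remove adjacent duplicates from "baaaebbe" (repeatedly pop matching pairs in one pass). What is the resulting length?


Input: baaaebbe
Stack-based adjacent duplicate removal:
  Read 'b': push. Stack: b
  Read 'a': push. Stack: ba
  Read 'a': matches stack top 'a' => pop. Stack: b
  Read 'a': push. Stack: ba
  Read 'e': push. Stack: bae
  Read 'b': push. Stack: baeb
  Read 'b': matches stack top 'b' => pop. Stack: bae
  Read 'e': matches stack top 'e' => pop. Stack: ba
Final stack: "ba" (length 2)

2


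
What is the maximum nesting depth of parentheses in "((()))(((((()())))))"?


Input: "((()))(((((()())))))"
Tracking depth:
  Position 0 '(': depth becomes 1
  Position 1 '(': depth becomes 2
  Position 2 '(': depth becomes 3
  Position 3 ')': depth becomes 2
  Position 4 ')': depth becomes 1
  Position 5 ')': depth becomes 0
  Position 6 '(': depth becomes 1
  Position 7 '(': depth becomes 2
  Position 8 '(': depth becomes 3
  Position 9 '(': depth becomes 4
  Position 10 '(': depth becomes 5
  Position 11 '(': depth becomes 6
  Position 12 ')': depth becomes 5
  Position 13 '(': depth becomes 6
  Position 14 ')': depth becomes 5
  Position 15 ')': depth becomes 4
  Position 16 ')': depth becomes 3
  Position 17 ')': depth becomes 2
  Position 18 ')': depth becomes 1
  Position 19 ')': depth becomes 0
Maximum depth reached: 6

6


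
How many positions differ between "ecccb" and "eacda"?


Comparing "ecccb" and "eacda" position by position:
  Position 0: 'e' vs 'e' => same
  Position 1: 'c' vs 'a' => DIFFER
  Position 2: 'c' vs 'c' => same
  Position 3: 'c' vs 'd' => DIFFER
  Position 4: 'b' vs 'a' => DIFFER
Positions that differ: 3

3


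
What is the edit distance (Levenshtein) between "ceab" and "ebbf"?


Computing edit distance: "ceab" -> "ebbf"
DP table:
           e    b    b    f
      0    1    2    3    4
  c   1    1    2    3    4
  e   2    1    2    3    4
  a   3    2    2    3    4
  b   4    3    2    2    3
Edit distance = dp[4][4] = 3

3


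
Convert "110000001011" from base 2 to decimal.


Input: "110000001011" in base 2
Positional expansion:
  Digit '1' (value 1) x 2^11 = 2048
  Digit '1' (value 1) x 2^10 = 1024
  Digit '0' (value 0) x 2^9 = 0
  Digit '0' (value 0) x 2^8 = 0
  Digit '0' (value 0) x 2^7 = 0
  Digit '0' (value 0) x 2^6 = 0
  Digit '0' (value 0) x 2^5 = 0
  Digit '0' (value 0) x 2^4 = 0
  Digit '1' (value 1) x 2^3 = 8
  Digit '0' (value 0) x 2^2 = 0
  Digit '1' (value 1) x 2^1 = 2
  Digit '1' (value 1) x 2^0 = 1
Sum = 3083

3083


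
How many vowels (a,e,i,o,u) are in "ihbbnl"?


Input: ihbbnl
Checking each character:
  'i' at position 0: vowel (running total: 1)
  'h' at position 1: consonant
  'b' at position 2: consonant
  'b' at position 3: consonant
  'n' at position 4: consonant
  'l' at position 5: consonant
Total vowels: 1

1


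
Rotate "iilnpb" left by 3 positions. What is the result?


Input: "iilnpb", rotate left by 3
First 3 characters: "iil"
Remaining characters: "npb"
Concatenate remaining + first: "npb" + "iil" = "npbiil"

npbiil


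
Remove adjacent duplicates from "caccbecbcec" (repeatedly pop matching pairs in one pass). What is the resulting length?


Input: caccbecbcec
Stack-based adjacent duplicate removal:
  Read 'c': push. Stack: c
  Read 'a': push. Stack: ca
  Read 'c': push. Stack: cac
  Read 'c': matches stack top 'c' => pop. Stack: ca
  Read 'b': push. Stack: cab
  Read 'e': push. Stack: cabe
  Read 'c': push. Stack: cabec
  Read 'b': push. Stack: cabecb
  Read 'c': push. Stack: cabecbc
  Read 'e': push. Stack: cabecbce
  Read 'c': push. Stack: cabecbcec
Final stack: "cabecbcec" (length 9)

9


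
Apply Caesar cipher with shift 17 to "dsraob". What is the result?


Caesar cipher: shift "dsraob" by 17
  'd' (pos 3) + 17 = pos 20 = 'u'
  's' (pos 18) + 17 = pos 9 = 'j'
  'r' (pos 17) + 17 = pos 8 = 'i'
  'a' (pos 0) + 17 = pos 17 = 'r'
  'o' (pos 14) + 17 = pos 5 = 'f'
  'b' (pos 1) + 17 = pos 18 = 's'
Result: ujirfs

ujirfs


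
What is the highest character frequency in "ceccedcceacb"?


Input: ceccedcceacb
Character counts:
  'a': 1
  'b': 1
  'c': 6
  'd': 1
  'e': 3
Maximum frequency: 6

6
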